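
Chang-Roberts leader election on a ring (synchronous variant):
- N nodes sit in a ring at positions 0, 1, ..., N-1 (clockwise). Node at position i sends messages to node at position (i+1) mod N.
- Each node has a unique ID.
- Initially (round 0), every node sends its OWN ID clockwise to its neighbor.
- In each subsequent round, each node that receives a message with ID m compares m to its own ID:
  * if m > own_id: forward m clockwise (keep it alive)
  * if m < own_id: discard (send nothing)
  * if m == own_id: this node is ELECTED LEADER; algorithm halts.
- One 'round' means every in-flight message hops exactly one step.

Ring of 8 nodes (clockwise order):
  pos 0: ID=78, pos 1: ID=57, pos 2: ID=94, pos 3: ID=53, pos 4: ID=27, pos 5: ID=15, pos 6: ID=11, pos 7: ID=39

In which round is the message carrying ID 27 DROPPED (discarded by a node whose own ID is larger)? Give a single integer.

Round 1: pos1(id57) recv 78: fwd; pos2(id94) recv 57: drop; pos3(id53) recv 94: fwd; pos4(id27) recv 53: fwd; pos5(id15) recv 27: fwd; pos6(id11) recv 15: fwd; pos7(id39) recv 11: drop; pos0(id78) recv 39: drop
Round 2: pos2(id94) recv 78: drop; pos4(id27) recv 94: fwd; pos5(id15) recv 53: fwd; pos6(id11) recv 27: fwd; pos7(id39) recv 15: drop
Round 3: pos5(id15) recv 94: fwd; pos6(id11) recv 53: fwd; pos7(id39) recv 27: drop
Round 4: pos6(id11) recv 94: fwd; pos7(id39) recv 53: fwd
Round 5: pos7(id39) recv 94: fwd; pos0(id78) recv 53: drop
Round 6: pos0(id78) recv 94: fwd
Round 7: pos1(id57) recv 94: fwd
Round 8: pos2(id94) recv 94: ELECTED
Message ID 27 originates at pos 4; dropped at pos 7 in round 3

Answer: 3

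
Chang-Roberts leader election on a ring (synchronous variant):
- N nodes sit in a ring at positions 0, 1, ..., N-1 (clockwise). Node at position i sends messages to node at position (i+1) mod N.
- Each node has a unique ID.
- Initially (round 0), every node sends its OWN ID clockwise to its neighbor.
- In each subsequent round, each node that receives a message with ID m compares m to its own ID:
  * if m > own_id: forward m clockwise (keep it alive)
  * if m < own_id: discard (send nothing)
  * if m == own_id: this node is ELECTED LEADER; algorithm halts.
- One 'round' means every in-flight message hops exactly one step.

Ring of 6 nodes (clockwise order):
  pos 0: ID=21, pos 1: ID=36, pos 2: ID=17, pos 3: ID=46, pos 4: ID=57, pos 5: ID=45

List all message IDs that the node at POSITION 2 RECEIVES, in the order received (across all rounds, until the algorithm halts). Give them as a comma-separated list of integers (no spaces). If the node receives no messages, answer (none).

Round 1: pos1(id36) recv 21: drop; pos2(id17) recv 36: fwd; pos3(id46) recv 17: drop; pos4(id57) recv 46: drop; pos5(id45) recv 57: fwd; pos0(id21) recv 45: fwd
Round 2: pos3(id46) recv 36: drop; pos0(id21) recv 57: fwd; pos1(id36) recv 45: fwd
Round 3: pos1(id36) recv 57: fwd; pos2(id17) recv 45: fwd
Round 4: pos2(id17) recv 57: fwd; pos3(id46) recv 45: drop
Round 5: pos3(id46) recv 57: fwd
Round 6: pos4(id57) recv 57: ELECTED

Answer: 36,45,57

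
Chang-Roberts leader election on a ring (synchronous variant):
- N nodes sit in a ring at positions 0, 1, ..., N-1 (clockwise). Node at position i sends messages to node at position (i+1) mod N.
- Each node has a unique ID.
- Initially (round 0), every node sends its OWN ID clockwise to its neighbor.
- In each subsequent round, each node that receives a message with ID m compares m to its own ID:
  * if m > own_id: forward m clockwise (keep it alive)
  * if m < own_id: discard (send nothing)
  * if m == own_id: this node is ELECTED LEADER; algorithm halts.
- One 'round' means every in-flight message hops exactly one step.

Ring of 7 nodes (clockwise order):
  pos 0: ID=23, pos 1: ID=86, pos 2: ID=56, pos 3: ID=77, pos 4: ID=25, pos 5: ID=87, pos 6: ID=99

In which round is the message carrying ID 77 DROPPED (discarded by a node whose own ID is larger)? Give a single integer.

Answer: 2

Derivation:
Round 1: pos1(id86) recv 23: drop; pos2(id56) recv 86: fwd; pos3(id77) recv 56: drop; pos4(id25) recv 77: fwd; pos5(id87) recv 25: drop; pos6(id99) recv 87: drop; pos0(id23) recv 99: fwd
Round 2: pos3(id77) recv 86: fwd; pos5(id87) recv 77: drop; pos1(id86) recv 99: fwd
Round 3: pos4(id25) recv 86: fwd; pos2(id56) recv 99: fwd
Round 4: pos5(id87) recv 86: drop; pos3(id77) recv 99: fwd
Round 5: pos4(id25) recv 99: fwd
Round 6: pos5(id87) recv 99: fwd
Round 7: pos6(id99) recv 99: ELECTED
Message ID 77 originates at pos 3; dropped at pos 5 in round 2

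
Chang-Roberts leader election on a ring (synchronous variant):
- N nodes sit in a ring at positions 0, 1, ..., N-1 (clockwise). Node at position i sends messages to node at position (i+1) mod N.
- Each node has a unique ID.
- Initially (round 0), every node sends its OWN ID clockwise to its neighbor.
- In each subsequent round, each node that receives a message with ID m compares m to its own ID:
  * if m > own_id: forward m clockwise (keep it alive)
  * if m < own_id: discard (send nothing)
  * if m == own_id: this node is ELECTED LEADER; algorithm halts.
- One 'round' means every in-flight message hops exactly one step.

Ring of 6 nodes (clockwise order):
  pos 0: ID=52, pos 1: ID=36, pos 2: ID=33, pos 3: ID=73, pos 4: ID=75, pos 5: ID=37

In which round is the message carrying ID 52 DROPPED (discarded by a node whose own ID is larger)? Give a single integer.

Round 1: pos1(id36) recv 52: fwd; pos2(id33) recv 36: fwd; pos3(id73) recv 33: drop; pos4(id75) recv 73: drop; pos5(id37) recv 75: fwd; pos0(id52) recv 37: drop
Round 2: pos2(id33) recv 52: fwd; pos3(id73) recv 36: drop; pos0(id52) recv 75: fwd
Round 3: pos3(id73) recv 52: drop; pos1(id36) recv 75: fwd
Round 4: pos2(id33) recv 75: fwd
Round 5: pos3(id73) recv 75: fwd
Round 6: pos4(id75) recv 75: ELECTED
Message ID 52 originates at pos 0; dropped at pos 3 in round 3

Answer: 3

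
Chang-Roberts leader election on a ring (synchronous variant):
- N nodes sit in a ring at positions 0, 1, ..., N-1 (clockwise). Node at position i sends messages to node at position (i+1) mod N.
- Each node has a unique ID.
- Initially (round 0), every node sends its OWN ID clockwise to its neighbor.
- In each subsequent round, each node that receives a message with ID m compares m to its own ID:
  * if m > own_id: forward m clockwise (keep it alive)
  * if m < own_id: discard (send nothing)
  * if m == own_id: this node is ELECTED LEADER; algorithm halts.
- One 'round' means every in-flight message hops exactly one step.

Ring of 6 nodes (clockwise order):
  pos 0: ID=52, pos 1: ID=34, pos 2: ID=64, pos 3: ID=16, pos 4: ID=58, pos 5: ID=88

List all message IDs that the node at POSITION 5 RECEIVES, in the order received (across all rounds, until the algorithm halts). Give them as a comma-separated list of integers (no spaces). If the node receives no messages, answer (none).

Answer: 58,64,88

Derivation:
Round 1: pos1(id34) recv 52: fwd; pos2(id64) recv 34: drop; pos3(id16) recv 64: fwd; pos4(id58) recv 16: drop; pos5(id88) recv 58: drop; pos0(id52) recv 88: fwd
Round 2: pos2(id64) recv 52: drop; pos4(id58) recv 64: fwd; pos1(id34) recv 88: fwd
Round 3: pos5(id88) recv 64: drop; pos2(id64) recv 88: fwd
Round 4: pos3(id16) recv 88: fwd
Round 5: pos4(id58) recv 88: fwd
Round 6: pos5(id88) recv 88: ELECTED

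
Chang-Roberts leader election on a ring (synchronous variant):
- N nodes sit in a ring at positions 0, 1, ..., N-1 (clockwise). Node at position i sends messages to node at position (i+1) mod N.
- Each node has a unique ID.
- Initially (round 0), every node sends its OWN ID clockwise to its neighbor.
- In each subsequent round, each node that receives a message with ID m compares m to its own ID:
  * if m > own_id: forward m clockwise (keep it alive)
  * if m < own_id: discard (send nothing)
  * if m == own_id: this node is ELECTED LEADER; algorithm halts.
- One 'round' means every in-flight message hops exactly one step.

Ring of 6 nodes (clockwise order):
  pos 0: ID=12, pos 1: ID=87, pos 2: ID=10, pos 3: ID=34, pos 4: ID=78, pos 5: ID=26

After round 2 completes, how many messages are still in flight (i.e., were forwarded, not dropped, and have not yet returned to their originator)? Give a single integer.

Answer: 2

Derivation:
Round 1: pos1(id87) recv 12: drop; pos2(id10) recv 87: fwd; pos3(id34) recv 10: drop; pos4(id78) recv 34: drop; pos5(id26) recv 78: fwd; pos0(id12) recv 26: fwd
Round 2: pos3(id34) recv 87: fwd; pos0(id12) recv 78: fwd; pos1(id87) recv 26: drop
After round 2: 2 messages still in flight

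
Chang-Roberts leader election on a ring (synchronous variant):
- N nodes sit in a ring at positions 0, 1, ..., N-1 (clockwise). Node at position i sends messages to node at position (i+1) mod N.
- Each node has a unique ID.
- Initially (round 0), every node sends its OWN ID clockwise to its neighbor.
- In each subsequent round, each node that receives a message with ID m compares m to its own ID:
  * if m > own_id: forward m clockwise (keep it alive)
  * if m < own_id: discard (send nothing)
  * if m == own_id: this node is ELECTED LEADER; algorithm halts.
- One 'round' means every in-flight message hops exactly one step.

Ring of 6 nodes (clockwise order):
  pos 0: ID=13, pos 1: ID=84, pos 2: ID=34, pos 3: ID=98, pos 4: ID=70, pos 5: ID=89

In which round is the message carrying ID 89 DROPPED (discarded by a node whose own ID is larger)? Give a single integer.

Round 1: pos1(id84) recv 13: drop; pos2(id34) recv 84: fwd; pos3(id98) recv 34: drop; pos4(id70) recv 98: fwd; pos5(id89) recv 70: drop; pos0(id13) recv 89: fwd
Round 2: pos3(id98) recv 84: drop; pos5(id89) recv 98: fwd; pos1(id84) recv 89: fwd
Round 3: pos0(id13) recv 98: fwd; pos2(id34) recv 89: fwd
Round 4: pos1(id84) recv 98: fwd; pos3(id98) recv 89: drop
Round 5: pos2(id34) recv 98: fwd
Round 6: pos3(id98) recv 98: ELECTED
Message ID 89 originates at pos 5; dropped at pos 3 in round 4

Answer: 4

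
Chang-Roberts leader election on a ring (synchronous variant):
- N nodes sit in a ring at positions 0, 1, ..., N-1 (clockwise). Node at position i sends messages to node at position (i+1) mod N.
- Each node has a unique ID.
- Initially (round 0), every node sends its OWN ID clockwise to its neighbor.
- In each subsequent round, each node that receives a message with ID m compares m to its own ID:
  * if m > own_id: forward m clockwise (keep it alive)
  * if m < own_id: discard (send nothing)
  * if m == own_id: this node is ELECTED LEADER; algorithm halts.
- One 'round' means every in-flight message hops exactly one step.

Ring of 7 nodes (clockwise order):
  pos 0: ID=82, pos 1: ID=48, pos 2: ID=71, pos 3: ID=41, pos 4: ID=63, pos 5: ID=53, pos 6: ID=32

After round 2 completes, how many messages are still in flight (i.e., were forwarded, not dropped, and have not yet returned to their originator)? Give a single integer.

Round 1: pos1(id48) recv 82: fwd; pos2(id71) recv 48: drop; pos3(id41) recv 71: fwd; pos4(id63) recv 41: drop; pos5(id53) recv 63: fwd; pos6(id32) recv 53: fwd; pos0(id82) recv 32: drop
Round 2: pos2(id71) recv 82: fwd; pos4(id63) recv 71: fwd; pos6(id32) recv 63: fwd; pos0(id82) recv 53: drop
After round 2: 3 messages still in flight

Answer: 3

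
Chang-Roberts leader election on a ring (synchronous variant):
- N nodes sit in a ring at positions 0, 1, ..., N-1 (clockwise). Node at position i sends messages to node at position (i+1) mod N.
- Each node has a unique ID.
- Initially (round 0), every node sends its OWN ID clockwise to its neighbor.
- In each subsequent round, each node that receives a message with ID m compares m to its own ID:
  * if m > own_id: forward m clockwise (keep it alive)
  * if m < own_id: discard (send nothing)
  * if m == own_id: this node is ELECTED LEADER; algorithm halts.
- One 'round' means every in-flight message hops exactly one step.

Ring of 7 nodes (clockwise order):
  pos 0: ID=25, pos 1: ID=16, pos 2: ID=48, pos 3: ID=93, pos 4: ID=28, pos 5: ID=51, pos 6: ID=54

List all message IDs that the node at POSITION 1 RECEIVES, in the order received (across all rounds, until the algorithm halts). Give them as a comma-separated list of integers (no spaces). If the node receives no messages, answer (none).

Round 1: pos1(id16) recv 25: fwd; pos2(id48) recv 16: drop; pos3(id93) recv 48: drop; pos4(id28) recv 93: fwd; pos5(id51) recv 28: drop; pos6(id54) recv 51: drop; pos0(id25) recv 54: fwd
Round 2: pos2(id48) recv 25: drop; pos5(id51) recv 93: fwd; pos1(id16) recv 54: fwd
Round 3: pos6(id54) recv 93: fwd; pos2(id48) recv 54: fwd
Round 4: pos0(id25) recv 93: fwd; pos3(id93) recv 54: drop
Round 5: pos1(id16) recv 93: fwd
Round 6: pos2(id48) recv 93: fwd
Round 7: pos3(id93) recv 93: ELECTED

Answer: 25,54,93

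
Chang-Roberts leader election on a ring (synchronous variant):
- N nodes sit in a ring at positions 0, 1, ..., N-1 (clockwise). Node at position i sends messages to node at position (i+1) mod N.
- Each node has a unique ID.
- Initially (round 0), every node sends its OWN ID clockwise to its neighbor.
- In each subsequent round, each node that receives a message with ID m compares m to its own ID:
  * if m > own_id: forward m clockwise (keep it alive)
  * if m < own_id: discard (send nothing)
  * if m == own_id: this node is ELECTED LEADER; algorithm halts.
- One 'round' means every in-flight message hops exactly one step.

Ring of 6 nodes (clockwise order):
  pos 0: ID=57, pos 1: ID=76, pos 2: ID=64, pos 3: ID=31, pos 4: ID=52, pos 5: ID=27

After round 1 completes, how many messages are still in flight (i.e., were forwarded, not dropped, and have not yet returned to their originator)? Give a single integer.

Answer: 3

Derivation:
Round 1: pos1(id76) recv 57: drop; pos2(id64) recv 76: fwd; pos3(id31) recv 64: fwd; pos4(id52) recv 31: drop; pos5(id27) recv 52: fwd; pos0(id57) recv 27: drop
After round 1: 3 messages still in flight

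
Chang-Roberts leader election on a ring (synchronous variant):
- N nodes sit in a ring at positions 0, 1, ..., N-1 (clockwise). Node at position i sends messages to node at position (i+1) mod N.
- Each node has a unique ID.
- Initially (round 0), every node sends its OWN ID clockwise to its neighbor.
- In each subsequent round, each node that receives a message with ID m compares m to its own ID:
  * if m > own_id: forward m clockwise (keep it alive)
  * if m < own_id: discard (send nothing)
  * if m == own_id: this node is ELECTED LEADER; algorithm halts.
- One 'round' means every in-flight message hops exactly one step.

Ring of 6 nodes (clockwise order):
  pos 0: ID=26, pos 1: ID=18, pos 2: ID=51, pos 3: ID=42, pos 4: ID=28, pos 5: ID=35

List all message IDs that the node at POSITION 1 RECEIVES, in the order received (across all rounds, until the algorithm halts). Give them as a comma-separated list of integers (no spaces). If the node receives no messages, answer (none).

Round 1: pos1(id18) recv 26: fwd; pos2(id51) recv 18: drop; pos3(id42) recv 51: fwd; pos4(id28) recv 42: fwd; pos5(id35) recv 28: drop; pos0(id26) recv 35: fwd
Round 2: pos2(id51) recv 26: drop; pos4(id28) recv 51: fwd; pos5(id35) recv 42: fwd; pos1(id18) recv 35: fwd
Round 3: pos5(id35) recv 51: fwd; pos0(id26) recv 42: fwd; pos2(id51) recv 35: drop
Round 4: pos0(id26) recv 51: fwd; pos1(id18) recv 42: fwd
Round 5: pos1(id18) recv 51: fwd; pos2(id51) recv 42: drop
Round 6: pos2(id51) recv 51: ELECTED

Answer: 26,35,42,51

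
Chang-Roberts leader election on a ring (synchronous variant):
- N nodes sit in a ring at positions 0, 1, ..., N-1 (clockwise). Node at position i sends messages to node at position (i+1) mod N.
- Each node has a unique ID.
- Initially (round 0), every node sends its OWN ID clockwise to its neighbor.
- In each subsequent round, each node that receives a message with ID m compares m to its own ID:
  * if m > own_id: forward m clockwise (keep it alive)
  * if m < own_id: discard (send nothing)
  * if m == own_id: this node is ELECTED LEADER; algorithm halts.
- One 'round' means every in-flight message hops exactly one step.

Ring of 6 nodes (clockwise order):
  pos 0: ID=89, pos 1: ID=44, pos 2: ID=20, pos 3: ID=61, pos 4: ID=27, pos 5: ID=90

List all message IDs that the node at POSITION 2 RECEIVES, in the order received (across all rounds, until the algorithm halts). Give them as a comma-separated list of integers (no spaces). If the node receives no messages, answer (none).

Answer: 44,89,90

Derivation:
Round 1: pos1(id44) recv 89: fwd; pos2(id20) recv 44: fwd; pos3(id61) recv 20: drop; pos4(id27) recv 61: fwd; pos5(id90) recv 27: drop; pos0(id89) recv 90: fwd
Round 2: pos2(id20) recv 89: fwd; pos3(id61) recv 44: drop; pos5(id90) recv 61: drop; pos1(id44) recv 90: fwd
Round 3: pos3(id61) recv 89: fwd; pos2(id20) recv 90: fwd
Round 4: pos4(id27) recv 89: fwd; pos3(id61) recv 90: fwd
Round 5: pos5(id90) recv 89: drop; pos4(id27) recv 90: fwd
Round 6: pos5(id90) recv 90: ELECTED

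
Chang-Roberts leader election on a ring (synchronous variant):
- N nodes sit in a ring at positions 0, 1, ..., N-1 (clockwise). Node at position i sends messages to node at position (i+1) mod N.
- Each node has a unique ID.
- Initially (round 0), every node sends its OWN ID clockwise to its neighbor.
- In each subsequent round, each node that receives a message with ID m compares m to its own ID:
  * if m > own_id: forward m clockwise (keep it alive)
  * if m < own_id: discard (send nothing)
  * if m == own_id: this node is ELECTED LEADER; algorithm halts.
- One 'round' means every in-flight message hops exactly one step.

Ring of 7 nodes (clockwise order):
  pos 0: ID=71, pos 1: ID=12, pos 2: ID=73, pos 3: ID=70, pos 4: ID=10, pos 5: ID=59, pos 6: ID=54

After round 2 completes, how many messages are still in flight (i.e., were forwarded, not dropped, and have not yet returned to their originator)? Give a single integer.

Answer: 2

Derivation:
Round 1: pos1(id12) recv 71: fwd; pos2(id73) recv 12: drop; pos3(id70) recv 73: fwd; pos4(id10) recv 70: fwd; pos5(id59) recv 10: drop; pos6(id54) recv 59: fwd; pos0(id71) recv 54: drop
Round 2: pos2(id73) recv 71: drop; pos4(id10) recv 73: fwd; pos5(id59) recv 70: fwd; pos0(id71) recv 59: drop
After round 2: 2 messages still in flight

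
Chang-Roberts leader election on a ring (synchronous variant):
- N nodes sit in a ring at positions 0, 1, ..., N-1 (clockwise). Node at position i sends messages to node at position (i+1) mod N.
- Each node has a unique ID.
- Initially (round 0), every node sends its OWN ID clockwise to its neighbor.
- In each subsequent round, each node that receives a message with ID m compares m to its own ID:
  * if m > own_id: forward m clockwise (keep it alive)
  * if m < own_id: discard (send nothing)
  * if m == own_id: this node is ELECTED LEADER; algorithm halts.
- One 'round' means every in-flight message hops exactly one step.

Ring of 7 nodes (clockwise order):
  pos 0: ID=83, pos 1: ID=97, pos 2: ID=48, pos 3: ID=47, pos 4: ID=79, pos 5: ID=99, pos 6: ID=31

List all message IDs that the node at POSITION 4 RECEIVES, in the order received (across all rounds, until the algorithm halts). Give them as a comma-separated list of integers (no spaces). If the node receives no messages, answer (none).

Round 1: pos1(id97) recv 83: drop; pos2(id48) recv 97: fwd; pos3(id47) recv 48: fwd; pos4(id79) recv 47: drop; pos5(id99) recv 79: drop; pos6(id31) recv 99: fwd; pos0(id83) recv 31: drop
Round 2: pos3(id47) recv 97: fwd; pos4(id79) recv 48: drop; pos0(id83) recv 99: fwd
Round 3: pos4(id79) recv 97: fwd; pos1(id97) recv 99: fwd
Round 4: pos5(id99) recv 97: drop; pos2(id48) recv 99: fwd
Round 5: pos3(id47) recv 99: fwd
Round 6: pos4(id79) recv 99: fwd
Round 7: pos5(id99) recv 99: ELECTED

Answer: 47,48,97,99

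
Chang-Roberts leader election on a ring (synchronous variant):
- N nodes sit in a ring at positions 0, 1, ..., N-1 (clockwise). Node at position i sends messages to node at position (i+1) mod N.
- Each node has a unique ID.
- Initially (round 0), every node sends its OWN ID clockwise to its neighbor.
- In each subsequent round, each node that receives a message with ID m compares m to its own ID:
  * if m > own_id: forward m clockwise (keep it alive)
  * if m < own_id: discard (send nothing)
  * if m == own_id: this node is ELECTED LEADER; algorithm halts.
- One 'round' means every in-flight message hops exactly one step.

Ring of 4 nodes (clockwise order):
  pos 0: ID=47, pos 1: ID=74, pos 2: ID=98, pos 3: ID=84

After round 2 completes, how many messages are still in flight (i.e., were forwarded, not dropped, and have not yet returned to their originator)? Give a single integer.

Round 1: pos1(id74) recv 47: drop; pos2(id98) recv 74: drop; pos3(id84) recv 98: fwd; pos0(id47) recv 84: fwd
Round 2: pos0(id47) recv 98: fwd; pos1(id74) recv 84: fwd
After round 2: 2 messages still in flight

Answer: 2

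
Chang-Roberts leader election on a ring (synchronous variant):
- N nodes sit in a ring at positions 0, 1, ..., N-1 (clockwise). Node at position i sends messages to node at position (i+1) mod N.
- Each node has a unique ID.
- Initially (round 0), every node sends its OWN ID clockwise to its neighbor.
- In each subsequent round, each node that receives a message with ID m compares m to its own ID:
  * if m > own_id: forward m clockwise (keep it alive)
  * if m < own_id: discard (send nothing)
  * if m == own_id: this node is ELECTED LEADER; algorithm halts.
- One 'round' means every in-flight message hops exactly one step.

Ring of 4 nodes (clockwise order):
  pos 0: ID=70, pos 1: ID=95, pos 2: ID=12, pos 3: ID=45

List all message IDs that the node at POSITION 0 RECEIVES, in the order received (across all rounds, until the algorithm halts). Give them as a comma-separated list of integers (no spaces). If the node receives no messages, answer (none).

Answer: 45,95

Derivation:
Round 1: pos1(id95) recv 70: drop; pos2(id12) recv 95: fwd; pos3(id45) recv 12: drop; pos0(id70) recv 45: drop
Round 2: pos3(id45) recv 95: fwd
Round 3: pos0(id70) recv 95: fwd
Round 4: pos1(id95) recv 95: ELECTED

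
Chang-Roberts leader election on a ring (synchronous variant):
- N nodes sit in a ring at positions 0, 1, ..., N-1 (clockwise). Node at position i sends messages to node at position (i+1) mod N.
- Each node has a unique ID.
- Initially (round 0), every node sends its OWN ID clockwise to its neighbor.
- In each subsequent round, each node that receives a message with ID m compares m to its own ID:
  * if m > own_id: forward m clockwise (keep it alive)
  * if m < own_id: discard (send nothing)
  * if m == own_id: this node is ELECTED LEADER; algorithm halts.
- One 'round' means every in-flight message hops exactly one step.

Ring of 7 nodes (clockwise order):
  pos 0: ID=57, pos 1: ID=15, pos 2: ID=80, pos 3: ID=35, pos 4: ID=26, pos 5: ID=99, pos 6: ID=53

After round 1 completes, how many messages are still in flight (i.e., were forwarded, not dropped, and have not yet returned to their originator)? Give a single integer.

Answer: 4

Derivation:
Round 1: pos1(id15) recv 57: fwd; pos2(id80) recv 15: drop; pos3(id35) recv 80: fwd; pos4(id26) recv 35: fwd; pos5(id99) recv 26: drop; pos6(id53) recv 99: fwd; pos0(id57) recv 53: drop
After round 1: 4 messages still in flight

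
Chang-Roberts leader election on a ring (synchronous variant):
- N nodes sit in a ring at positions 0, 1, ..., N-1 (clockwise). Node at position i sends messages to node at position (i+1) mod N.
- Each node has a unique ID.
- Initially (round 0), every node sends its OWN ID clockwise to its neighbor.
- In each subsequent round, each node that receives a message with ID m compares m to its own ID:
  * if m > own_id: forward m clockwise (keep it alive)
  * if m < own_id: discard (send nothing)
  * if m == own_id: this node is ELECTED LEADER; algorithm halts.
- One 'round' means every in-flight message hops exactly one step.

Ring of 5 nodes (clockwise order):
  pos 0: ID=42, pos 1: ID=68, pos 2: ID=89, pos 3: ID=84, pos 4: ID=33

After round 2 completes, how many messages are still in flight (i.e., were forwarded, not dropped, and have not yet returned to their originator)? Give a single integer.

Round 1: pos1(id68) recv 42: drop; pos2(id89) recv 68: drop; pos3(id84) recv 89: fwd; pos4(id33) recv 84: fwd; pos0(id42) recv 33: drop
Round 2: pos4(id33) recv 89: fwd; pos0(id42) recv 84: fwd
After round 2: 2 messages still in flight

Answer: 2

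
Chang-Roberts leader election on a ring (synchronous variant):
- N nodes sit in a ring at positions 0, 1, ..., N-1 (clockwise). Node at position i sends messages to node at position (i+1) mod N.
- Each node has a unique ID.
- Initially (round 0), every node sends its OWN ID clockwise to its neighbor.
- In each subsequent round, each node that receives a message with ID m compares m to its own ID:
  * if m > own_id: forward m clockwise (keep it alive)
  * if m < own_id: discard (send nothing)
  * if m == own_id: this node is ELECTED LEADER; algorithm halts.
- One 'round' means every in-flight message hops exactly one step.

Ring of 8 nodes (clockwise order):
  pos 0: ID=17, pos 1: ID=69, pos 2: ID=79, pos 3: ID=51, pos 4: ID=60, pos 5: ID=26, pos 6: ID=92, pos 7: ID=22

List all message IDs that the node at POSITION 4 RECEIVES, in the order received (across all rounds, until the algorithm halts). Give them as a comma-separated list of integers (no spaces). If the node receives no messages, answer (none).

Answer: 51,79,92

Derivation:
Round 1: pos1(id69) recv 17: drop; pos2(id79) recv 69: drop; pos3(id51) recv 79: fwd; pos4(id60) recv 51: drop; pos5(id26) recv 60: fwd; pos6(id92) recv 26: drop; pos7(id22) recv 92: fwd; pos0(id17) recv 22: fwd
Round 2: pos4(id60) recv 79: fwd; pos6(id92) recv 60: drop; pos0(id17) recv 92: fwd; pos1(id69) recv 22: drop
Round 3: pos5(id26) recv 79: fwd; pos1(id69) recv 92: fwd
Round 4: pos6(id92) recv 79: drop; pos2(id79) recv 92: fwd
Round 5: pos3(id51) recv 92: fwd
Round 6: pos4(id60) recv 92: fwd
Round 7: pos5(id26) recv 92: fwd
Round 8: pos6(id92) recv 92: ELECTED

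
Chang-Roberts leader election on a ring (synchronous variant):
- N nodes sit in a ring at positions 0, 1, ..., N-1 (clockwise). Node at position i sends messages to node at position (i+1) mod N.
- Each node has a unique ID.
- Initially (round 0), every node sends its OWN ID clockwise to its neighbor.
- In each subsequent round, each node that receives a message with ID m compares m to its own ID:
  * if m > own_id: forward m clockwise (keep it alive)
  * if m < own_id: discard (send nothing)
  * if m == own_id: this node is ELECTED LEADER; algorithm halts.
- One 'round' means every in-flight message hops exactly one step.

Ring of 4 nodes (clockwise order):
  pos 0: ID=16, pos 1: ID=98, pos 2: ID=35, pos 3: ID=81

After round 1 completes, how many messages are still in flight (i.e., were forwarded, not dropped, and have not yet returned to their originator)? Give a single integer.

Answer: 2

Derivation:
Round 1: pos1(id98) recv 16: drop; pos2(id35) recv 98: fwd; pos3(id81) recv 35: drop; pos0(id16) recv 81: fwd
After round 1: 2 messages still in flight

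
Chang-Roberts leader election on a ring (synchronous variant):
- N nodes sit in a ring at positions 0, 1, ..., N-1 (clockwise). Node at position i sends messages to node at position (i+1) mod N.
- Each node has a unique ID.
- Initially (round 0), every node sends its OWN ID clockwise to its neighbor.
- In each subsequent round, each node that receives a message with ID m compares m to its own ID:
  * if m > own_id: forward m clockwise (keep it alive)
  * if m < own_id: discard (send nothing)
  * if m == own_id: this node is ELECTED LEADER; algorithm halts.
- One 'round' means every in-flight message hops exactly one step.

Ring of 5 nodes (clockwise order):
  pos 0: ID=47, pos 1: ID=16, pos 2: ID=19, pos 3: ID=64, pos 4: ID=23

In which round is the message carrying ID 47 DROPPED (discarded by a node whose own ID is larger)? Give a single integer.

Round 1: pos1(id16) recv 47: fwd; pos2(id19) recv 16: drop; pos3(id64) recv 19: drop; pos4(id23) recv 64: fwd; pos0(id47) recv 23: drop
Round 2: pos2(id19) recv 47: fwd; pos0(id47) recv 64: fwd
Round 3: pos3(id64) recv 47: drop; pos1(id16) recv 64: fwd
Round 4: pos2(id19) recv 64: fwd
Round 5: pos3(id64) recv 64: ELECTED
Message ID 47 originates at pos 0; dropped at pos 3 in round 3

Answer: 3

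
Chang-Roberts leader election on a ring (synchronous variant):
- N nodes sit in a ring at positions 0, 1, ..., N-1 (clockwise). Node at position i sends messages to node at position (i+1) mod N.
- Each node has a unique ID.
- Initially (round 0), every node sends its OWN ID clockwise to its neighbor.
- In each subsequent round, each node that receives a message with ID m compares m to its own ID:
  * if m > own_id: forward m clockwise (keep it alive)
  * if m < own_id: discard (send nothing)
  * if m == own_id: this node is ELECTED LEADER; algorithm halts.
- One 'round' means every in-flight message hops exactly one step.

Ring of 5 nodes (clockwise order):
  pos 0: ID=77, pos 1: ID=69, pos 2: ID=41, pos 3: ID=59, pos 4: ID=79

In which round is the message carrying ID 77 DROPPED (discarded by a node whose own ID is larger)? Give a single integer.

Answer: 4

Derivation:
Round 1: pos1(id69) recv 77: fwd; pos2(id41) recv 69: fwd; pos3(id59) recv 41: drop; pos4(id79) recv 59: drop; pos0(id77) recv 79: fwd
Round 2: pos2(id41) recv 77: fwd; pos3(id59) recv 69: fwd; pos1(id69) recv 79: fwd
Round 3: pos3(id59) recv 77: fwd; pos4(id79) recv 69: drop; pos2(id41) recv 79: fwd
Round 4: pos4(id79) recv 77: drop; pos3(id59) recv 79: fwd
Round 5: pos4(id79) recv 79: ELECTED
Message ID 77 originates at pos 0; dropped at pos 4 in round 4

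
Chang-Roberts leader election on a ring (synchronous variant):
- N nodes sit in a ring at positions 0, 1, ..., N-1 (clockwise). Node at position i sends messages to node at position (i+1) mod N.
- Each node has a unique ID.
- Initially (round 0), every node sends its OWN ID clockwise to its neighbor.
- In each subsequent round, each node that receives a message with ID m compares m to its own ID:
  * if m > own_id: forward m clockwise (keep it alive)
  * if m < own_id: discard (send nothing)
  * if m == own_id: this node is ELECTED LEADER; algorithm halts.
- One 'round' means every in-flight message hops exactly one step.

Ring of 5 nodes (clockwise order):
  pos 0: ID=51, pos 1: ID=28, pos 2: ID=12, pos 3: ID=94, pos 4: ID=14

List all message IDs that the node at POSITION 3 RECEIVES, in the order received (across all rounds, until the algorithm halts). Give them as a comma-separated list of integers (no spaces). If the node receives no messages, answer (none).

Round 1: pos1(id28) recv 51: fwd; pos2(id12) recv 28: fwd; pos3(id94) recv 12: drop; pos4(id14) recv 94: fwd; pos0(id51) recv 14: drop
Round 2: pos2(id12) recv 51: fwd; pos3(id94) recv 28: drop; pos0(id51) recv 94: fwd
Round 3: pos3(id94) recv 51: drop; pos1(id28) recv 94: fwd
Round 4: pos2(id12) recv 94: fwd
Round 5: pos3(id94) recv 94: ELECTED

Answer: 12,28,51,94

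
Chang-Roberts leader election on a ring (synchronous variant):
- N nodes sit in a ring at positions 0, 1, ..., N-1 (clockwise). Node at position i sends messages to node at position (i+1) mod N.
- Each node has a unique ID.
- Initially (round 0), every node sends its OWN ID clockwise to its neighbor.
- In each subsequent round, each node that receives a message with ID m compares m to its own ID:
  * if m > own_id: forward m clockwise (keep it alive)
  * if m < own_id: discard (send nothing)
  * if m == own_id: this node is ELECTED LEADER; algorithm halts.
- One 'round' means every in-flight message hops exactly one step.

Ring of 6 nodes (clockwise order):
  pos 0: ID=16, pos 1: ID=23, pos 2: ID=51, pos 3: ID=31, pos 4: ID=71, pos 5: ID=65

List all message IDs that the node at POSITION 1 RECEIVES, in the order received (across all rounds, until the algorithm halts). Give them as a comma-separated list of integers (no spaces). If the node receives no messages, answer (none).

Round 1: pos1(id23) recv 16: drop; pos2(id51) recv 23: drop; pos3(id31) recv 51: fwd; pos4(id71) recv 31: drop; pos5(id65) recv 71: fwd; pos0(id16) recv 65: fwd
Round 2: pos4(id71) recv 51: drop; pos0(id16) recv 71: fwd; pos1(id23) recv 65: fwd
Round 3: pos1(id23) recv 71: fwd; pos2(id51) recv 65: fwd
Round 4: pos2(id51) recv 71: fwd; pos3(id31) recv 65: fwd
Round 5: pos3(id31) recv 71: fwd; pos4(id71) recv 65: drop
Round 6: pos4(id71) recv 71: ELECTED

Answer: 16,65,71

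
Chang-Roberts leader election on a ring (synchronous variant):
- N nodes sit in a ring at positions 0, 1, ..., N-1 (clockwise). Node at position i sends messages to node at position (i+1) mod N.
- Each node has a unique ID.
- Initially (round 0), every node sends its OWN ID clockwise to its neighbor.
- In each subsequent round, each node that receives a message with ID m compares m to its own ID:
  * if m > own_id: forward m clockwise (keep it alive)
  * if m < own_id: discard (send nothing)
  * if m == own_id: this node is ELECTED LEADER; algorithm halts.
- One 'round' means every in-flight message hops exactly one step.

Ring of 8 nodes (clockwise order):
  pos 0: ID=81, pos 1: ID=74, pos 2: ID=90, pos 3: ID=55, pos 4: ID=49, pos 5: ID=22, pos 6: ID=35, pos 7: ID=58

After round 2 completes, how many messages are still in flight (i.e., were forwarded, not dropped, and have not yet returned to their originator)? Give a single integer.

Answer: 3

Derivation:
Round 1: pos1(id74) recv 81: fwd; pos2(id90) recv 74: drop; pos3(id55) recv 90: fwd; pos4(id49) recv 55: fwd; pos5(id22) recv 49: fwd; pos6(id35) recv 22: drop; pos7(id58) recv 35: drop; pos0(id81) recv 58: drop
Round 2: pos2(id90) recv 81: drop; pos4(id49) recv 90: fwd; pos5(id22) recv 55: fwd; pos6(id35) recv 49: fwd
After round 2: 3 messages still in flight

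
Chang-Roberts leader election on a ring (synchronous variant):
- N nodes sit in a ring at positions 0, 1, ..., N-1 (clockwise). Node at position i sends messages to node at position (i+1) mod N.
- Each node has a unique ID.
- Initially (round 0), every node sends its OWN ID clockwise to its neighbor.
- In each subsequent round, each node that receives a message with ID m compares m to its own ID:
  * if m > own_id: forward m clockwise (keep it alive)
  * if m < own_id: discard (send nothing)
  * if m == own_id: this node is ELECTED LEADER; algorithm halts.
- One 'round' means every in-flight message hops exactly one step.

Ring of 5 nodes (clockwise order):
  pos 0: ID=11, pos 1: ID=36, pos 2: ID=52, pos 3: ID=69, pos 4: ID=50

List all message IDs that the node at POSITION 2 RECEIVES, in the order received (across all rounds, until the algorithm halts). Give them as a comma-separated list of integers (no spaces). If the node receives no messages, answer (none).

Round 1: pos1(id36) recv 11: drop; pos2(id52) recv 36: drop; pos3(id69) recv 52: drop; pos4(id50) recv 69: fwd; pos0(id11) recv 50: fwd
Round 2: pos0(id11) recv 69: fwd; pos1(id36) recv 50: fwd
Round 3: pos1(id36) recv 69: fwd; pos2(id52) recv 50: drop
Round 4: pos2(id52) recv 69: fwd
Round 5: pos3(id69) recv 69: ELECTED

Answer: 36,50,69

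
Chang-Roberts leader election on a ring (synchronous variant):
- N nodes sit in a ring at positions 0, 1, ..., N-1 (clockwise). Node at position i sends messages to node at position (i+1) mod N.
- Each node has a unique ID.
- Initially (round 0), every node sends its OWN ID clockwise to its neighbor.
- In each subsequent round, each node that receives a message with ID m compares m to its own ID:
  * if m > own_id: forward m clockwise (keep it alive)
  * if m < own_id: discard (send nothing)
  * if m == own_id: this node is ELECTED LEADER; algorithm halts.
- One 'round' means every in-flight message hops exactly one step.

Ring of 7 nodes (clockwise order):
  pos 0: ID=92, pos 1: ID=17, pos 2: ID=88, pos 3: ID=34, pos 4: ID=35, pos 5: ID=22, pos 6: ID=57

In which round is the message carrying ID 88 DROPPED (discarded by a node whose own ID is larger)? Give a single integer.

Round 1: pos1(id17) recv 92: fwd; pos2(id88) recv 17: drop; pos3(id34) recv 88: fwd; pos4(id35) recv 34: drop; pos5(id22) recv 35: fwd; pos6(id57) recv 22: drop; pos0(id92) recv 57: drop
Round 2: pos2(id88) recv 92: fwd; pos4(id35) recv 88: fwd; pos6(id57) recv 35: drop
Round 3: pos3(id34) recv 92: fwd; pos5(id22) recv 88: fwd
Round 4: pos4(id35) recv 92: fwd; pos6(id57) recv 88: fwd
Round 5: pos5(id22) recv 92: fwd; pos0(id92) recv 88: drop
Round 6: pos6(id57) recv 92: fwd
Round 7: pos0(id92) recv 92: ELECTED
Message ID 88 originates at pos 2; dropped at pos 0 in round 5

Answer: 5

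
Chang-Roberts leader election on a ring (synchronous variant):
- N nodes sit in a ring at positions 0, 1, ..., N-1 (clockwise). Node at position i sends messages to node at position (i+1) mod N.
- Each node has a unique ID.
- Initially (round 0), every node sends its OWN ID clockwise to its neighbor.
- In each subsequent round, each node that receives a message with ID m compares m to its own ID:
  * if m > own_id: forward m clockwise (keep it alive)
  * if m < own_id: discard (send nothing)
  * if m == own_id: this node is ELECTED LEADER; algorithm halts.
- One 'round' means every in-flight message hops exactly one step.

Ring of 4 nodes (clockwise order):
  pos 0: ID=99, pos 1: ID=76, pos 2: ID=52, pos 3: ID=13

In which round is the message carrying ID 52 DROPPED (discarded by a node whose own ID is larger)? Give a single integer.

Answer: 2

Derivation:
Round 1: pos1(id76) recv 99: fwd; pos2(id52) recv 76: fwd; pos3(id13) recv 52: fwd; pos0(id99) recv 13: drop
Round 2: pos2(id52) recv 99: fwd; pos3(id13) recv 76: fwd; pos0(id99) recv 52: drop
Round 3: pos3(id13) recv 99: fwd; pos0(id99) recv 76: drop
Round 4: pos0(id99) recv 99: ELECTED
Message ID 52 originates at pos 2; dropped at pos 0 in round 2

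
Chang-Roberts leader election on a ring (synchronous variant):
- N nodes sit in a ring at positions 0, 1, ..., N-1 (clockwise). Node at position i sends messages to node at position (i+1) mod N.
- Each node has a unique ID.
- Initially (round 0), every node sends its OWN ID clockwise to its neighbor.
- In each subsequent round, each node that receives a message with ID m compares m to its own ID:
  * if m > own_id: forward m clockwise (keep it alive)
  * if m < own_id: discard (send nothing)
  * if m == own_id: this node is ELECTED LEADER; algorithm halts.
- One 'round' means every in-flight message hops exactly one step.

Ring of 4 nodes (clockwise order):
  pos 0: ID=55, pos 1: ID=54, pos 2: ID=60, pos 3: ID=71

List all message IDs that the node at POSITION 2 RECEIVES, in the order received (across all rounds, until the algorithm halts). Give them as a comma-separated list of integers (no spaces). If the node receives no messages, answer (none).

Round 1: pos1(id54) recv 55: fwd; pos2(id60) recv 54: drop; pos3(id71) recv 60: drop; pos0(id55) recv 71: fwd
Round 2: pos2(id60) recv 55: drop; pos1(id54) recv 71: fwd
Round 3: pos2(id60) recv 71: fwd
Round 4: pos3(id71) recv 71: ELECTED

Answer: 54,55,71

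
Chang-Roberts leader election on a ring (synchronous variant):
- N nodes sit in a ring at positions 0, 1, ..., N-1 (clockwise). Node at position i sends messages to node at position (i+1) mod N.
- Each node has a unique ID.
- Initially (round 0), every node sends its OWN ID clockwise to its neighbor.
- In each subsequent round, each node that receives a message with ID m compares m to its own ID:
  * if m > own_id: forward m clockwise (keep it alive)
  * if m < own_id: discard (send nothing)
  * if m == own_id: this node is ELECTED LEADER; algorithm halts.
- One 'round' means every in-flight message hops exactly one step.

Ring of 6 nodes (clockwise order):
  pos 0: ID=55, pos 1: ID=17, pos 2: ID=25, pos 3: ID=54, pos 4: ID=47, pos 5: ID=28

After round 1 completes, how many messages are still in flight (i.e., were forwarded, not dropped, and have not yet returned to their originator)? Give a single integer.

Answer: 3

Derivation:
Round 1: pos1(id17) recv 55: fwd; pos2(id25) recv 17: drop; pos3(id54) recv 25: drop; pos4(id47) recv 54: fwd; pos5(id28) recv 47: fwd; pos0(id55) recv 28: drop
After round 1: 3 messages still in flight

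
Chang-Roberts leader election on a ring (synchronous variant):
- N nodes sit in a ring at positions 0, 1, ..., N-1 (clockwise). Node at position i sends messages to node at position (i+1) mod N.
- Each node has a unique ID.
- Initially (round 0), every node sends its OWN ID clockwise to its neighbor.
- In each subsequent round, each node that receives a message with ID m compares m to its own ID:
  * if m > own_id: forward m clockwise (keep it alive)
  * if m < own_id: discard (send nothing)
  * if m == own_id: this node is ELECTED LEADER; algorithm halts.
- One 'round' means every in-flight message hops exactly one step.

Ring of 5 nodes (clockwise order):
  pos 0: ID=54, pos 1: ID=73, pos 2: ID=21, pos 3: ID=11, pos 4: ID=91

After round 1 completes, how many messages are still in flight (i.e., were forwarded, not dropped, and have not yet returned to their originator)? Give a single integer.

Answer: 3

Derivation:
Round 1: pos1(id73) recv 54: drop; pos2(id21) recv 73: fwd; pos3(id11) recv 21: fwd; pos4(id91) recv 11: drop; pos0(id54) recv 91: fwd
After round 1: 3 messages still in flight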